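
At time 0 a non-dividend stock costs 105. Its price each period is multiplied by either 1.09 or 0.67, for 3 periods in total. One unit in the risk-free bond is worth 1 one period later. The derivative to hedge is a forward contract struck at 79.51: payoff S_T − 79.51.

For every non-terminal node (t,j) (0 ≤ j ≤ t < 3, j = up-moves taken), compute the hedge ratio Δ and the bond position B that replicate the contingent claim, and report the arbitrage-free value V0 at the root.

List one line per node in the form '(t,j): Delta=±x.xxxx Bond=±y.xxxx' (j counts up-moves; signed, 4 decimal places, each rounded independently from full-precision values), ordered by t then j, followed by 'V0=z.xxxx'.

Since d<R<u, set p* = (R−d)/(u−d) = 0.7857; price each node as the discounted p*-expectation of its children.
Payoff layer (t=3): V(3,0)=-47.9299, V(3,1)=-28.1334, V(3,2)=4.0728, V(3,3)=56.4680
  t=2,j=0: stock 47.1345 → up 51.3766 (V=-28.1334), down 31.5801 (V=-47.9299). Price -32.3755; hedge Δ=1.0000, bond B=-79.5100.
  t=2,j=1: stock 76.6815 → up 83.5828 (V=4.0728), down 51.3766 (V=-28.1334). Price -2.8285; hedge Δ=1.0000, bond B=-79.5100.
  t=2,j=2: stock 124.7505 → up 135.9780 (V=56.4680), down 83.5828 (V=4.0728). Price 45.2405; hedge Δ=1.0000, bond B=-79.5100.
  t=1,j=0: stock 70.3500 → up 76.6815 (V=-2.8285), down 47.1345 (V=-32.3755). Price -9.1600; hedge Δ=1.0000, bond B=-79.5100.
  t=1,j=1: stock 114.4500 → up 124.7505 (V=45.2405), down 76.6815 (V=-2.8285). Price 34.9400; hedge Δ=1.0000, bond B=-79.5100.
  t=0,j=0: stock 105.0000 → up 114.4500 (V=34.9400), down 70.3500 (V=-9.1600). Price 25.4900; hedge Δ=1.0000, bond B=-79.5100.
Check: Δ(0,0)·S0 + B(0,0) = 25.4900 = V0.

(0,0): Delta=1.0000 Bond=-79.5100
(1,0): Delta=1.0000 Bond=-79.5100
(1,1): Delta=1.0000 Bond=-79.5100
(2,0): Delta=1.0000 Bond=-79.5100
(2,1): Delta=1.0000 Bond=-79.5100
(2,2): Delta=1.0000 Bond=-79.5100
V0=25.4900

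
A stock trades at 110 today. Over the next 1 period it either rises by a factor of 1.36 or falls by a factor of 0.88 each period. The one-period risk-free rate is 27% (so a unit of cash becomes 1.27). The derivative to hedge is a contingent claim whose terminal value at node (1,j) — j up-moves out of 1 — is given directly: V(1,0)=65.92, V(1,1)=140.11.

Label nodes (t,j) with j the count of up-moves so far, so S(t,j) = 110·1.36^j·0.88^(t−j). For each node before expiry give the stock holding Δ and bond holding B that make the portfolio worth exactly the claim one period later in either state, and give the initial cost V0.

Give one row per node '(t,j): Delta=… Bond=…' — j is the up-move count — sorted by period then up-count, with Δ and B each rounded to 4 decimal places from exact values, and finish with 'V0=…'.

Under the risk-neutral measure, an up-move has probability p* = (R−d)/(u−d) = 0.8125 and values discount at R = 1.27.
Terminal values V(1,·): V(1,0)=65.9200, V(1,1)=140.1100
Node (0,0) S=110.0000: V=(p*·140.1100+(1−p*)·65.9200)/1.27=99.3696; Δ=(140.1100−65.9200)/(149.6000−96.8000)=1.4051; B=V−Δ·S=-55.1929
Each (Δ,B) replicates both successor values, so the strategy is self-financing and V0 is arbitrage-free.

(0,0): Delta=1.4051 Bond=-55.1929
V0=99.3696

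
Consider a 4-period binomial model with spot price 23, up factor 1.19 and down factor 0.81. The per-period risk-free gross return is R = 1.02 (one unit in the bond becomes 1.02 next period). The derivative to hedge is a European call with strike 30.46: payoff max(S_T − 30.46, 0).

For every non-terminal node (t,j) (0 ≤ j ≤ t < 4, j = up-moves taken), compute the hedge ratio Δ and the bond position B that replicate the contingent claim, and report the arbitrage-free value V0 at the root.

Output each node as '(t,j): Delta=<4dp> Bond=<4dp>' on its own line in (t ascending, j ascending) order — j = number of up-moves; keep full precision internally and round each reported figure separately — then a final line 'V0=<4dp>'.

(0,0): Delta=0.3093 Bond=-5.5037
(1,0): Delta=0.0387 Bond=-0.5733
(1,1): Delta=0.4584 Bond=-9.6941
(2,0): Delta=0.0000 Bond=0.0000
(2,1): Delta=0.0601 Bond=-1.0581
(2,2): Delta=0.6779 Bond=-17.0361
(3,0): Delta=0.0000 Bond=0.0000
(3,1): Delta=0.0000 Bond=0.0000
(3,2): Delta=0.0932 Bond=-1.9529
(3,3): Delta=1.0000 Bond=-29.8627
V0=1.6104

No-arbitrage ⇒ martingale measure with p* = (R−d)/(u−d) = 0.5526.
Payoff layer (t=4): V(4,0)=0.0000, V(4,1)=0.0000, V(4,2)=0.0000, V(4,3)=0.9345, V(4,4)=15.6628
Node (3,0) S=12.2231: V=(p*·0.0000+(1−p*)·0.0000)/1.02=0.0000; Δ=(0.0000−0.0000)/(14.5455−9.9007)=0.0000; B=V−Δ·S=0.0000
Node (3,1) S=17.9575: V=(p*·0.0000+(1−p*)·0.0000)/1.02=0.0000; Δ=(0.0000−0.0000)/(21.3694−14.5455)=0.0000; B=V−Δ·S=0.0000
Node (3,2) S=26.3819: V=(p*·0.9345+(1−p*)·0.0000)/1.02=0.5063; Δ=(0.9345−0.0000)/(31.3945−21.3694)=0.0932; B=V−Δ·S=-1.9529
Node (3,3) S=38.7587: V=(p*·15.6628+(1−p*)·0.9345)/1.02=8.8959; Δ=(15.6628−0.9345)/(46.1228−31.3945)=1.0000; B=V−Δ·S=-29.8627
Node (2,0) S=15.0903: V=(p*·0.0000+(1−p*)·0.0000)/1.02=0.0000; Δ=(0.0000−0.0000)/(17.9575−12.2231)=0.0000; B=V−Δ·S=0.0000
Node (2,1) S=22.1697: V=(p*·0.5063+(1−p*)·0.0000)/1.02=0.2743; Δ=(0.5063−0.0000)/(26.3819−17.9575)=0.0601; B=V−Δ·S=-1.0581
Node (2,2) S=32.5703: V=(p*·8.8959+(1−p*)·0.5063)/1.02=5.0418; Δ=(8.8959−0.5063)/(38.7587−26.3819)=0.6779; B=V−Δ·S=-17.0361
Node (1,0) S=18.6300: V=(p*·0.2743+(1−p*)·0.0000)/1.02=0.1486; Δ=(0.2743−0.0000)/(22.1697−15.0903)=0.0387; B=V−Δ·S=-0.5733
Node (1,1) S=27.3700: V=(p*·5.0418+(1−p*)·0.2743)/1.02=2.8520; Δ=(5.0418−0.2743)/(32.5703−22.1697)=0.4584; B=V−Δ·S=-9.6941
Node (0,0) S=23.0000: V=(p*·2.8520+(1−p*)·0.1486)/1.02=1.6104; Δ=(2.8520−0.1486)/(27.3700−18.6300)=0.3093; B=V−Δ·S=-5.5037
Each (Δ,B) replicates both successor values, so the strategy is self-financing and V0 is arbitrage-free.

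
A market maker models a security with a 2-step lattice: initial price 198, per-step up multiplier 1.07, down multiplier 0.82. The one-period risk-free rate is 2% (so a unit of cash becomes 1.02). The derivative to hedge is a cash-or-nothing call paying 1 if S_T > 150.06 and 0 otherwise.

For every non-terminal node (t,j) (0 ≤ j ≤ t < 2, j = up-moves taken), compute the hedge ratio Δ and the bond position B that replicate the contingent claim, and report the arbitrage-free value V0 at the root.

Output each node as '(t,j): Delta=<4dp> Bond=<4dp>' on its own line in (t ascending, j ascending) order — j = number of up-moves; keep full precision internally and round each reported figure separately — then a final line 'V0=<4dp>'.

Risk-neutral probability p* = (R−d)/(u−d) = (1.02−0.82)/(1.07−0.82) = 0.8000.
Terminal values V(2,·): V(2,0)=0.0000, V(2,1)=1.0000, V(2,2)=1.0000
Node (1,0) S=162.3600: V=(p*·1.0000+(1−p*)·0.0000)/1.02=0.7843; Δ=(1.0000−0.0000)/(173.7252−133.1352)=0.0246; B=V−Δ·S=-3.2157
Node (1,1) S=211.8600: V=(p*·1.0000+(1−p*)·1.0000)/1.02=0.9804; Δ=(1.0000−1.0000)/(226.6902−173.7252)=0.0000; B=V−Δ·S=0.9804
Node (0,0) S=198.0000: V=(p*·0.9804+(1−p*)·0.7843)/1.02=0.9227; Δ=(0.9804−0.7843)/(211.8600−162.3600)=0.0040; B=V−Δ·S=0.1384
Each (Δ,B) replicates both successor values, so the strategy is self-financing and V0 is arbitrage-free.

(0,0): Delta=0.0040 Bond=0.1384
(1,0): Delta=0.0246 Bond=-3.2157
(1,1): Delta=0.0000 Bond=0.9804
V0=0.9227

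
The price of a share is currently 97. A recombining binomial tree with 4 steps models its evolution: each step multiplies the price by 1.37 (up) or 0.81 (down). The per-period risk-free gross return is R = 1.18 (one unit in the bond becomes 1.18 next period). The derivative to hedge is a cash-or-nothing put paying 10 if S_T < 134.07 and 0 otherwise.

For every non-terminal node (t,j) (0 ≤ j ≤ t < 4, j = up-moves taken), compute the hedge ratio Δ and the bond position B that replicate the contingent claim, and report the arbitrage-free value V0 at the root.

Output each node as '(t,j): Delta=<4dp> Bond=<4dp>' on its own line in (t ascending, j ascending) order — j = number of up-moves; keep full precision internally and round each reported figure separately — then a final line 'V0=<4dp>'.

(0,0): Delta=-0.0498 Bond=6.9852
(1,0): Delta=-0.0713 Bond=9.9294
(1,1): Delta=-0.0433 Bond=7.3763
(2,0): Delta=0.0000 Bond=7.1818
(2,1): Delta=-0.0929 Bond=14.0454
(2,2): Delta=-0.0282 Bond=5.9612
(3,0): Delta=0.0000 Bond=8.4746
(3,1): Delta=0.0000 Bond=8.4746
(3,2): Delta=-0.1211 Bond=20.7324
(3,3): Delta=0.0000 Bond=0.0000
V0=2.1559

Risk-neutral probability p* = (R−d)/(u−d) = (1.18−0.81)/(1.37−0.81) = 0.6607.
Terminal values V(4,·): V(4,0)=10.0000, V(4,1)=10.0000, V(4,2)=10.0000, V(4,3)=0.0000, V(4,4)=0.0000
(3,0): S=51.5498. Δ = (V_up−V_dn)/(S_up−S_dn) = (10.0000−10.0000)/(70.6232−41.7553) = 0.0000. V = [p*·10.0000 + (1−p*)·10.0000]/1.18 = 8.4746. B = V − Δ·S = 8.4746.
(3,1): S=87.1891. Δ = (V_up−V_dn)/(S_up−S_dn) = (10.0000−10.0000)/(119.4491−70.6232) = 0.0000. V = [p*·10.0000 + (1−p*)·10.0000]/1.18 = 8.4746. B = V − Δ·S = 8.4746.
(3,2): S=147.4680. Δ = (V_up−V_dn)/(S_up−S_dn) = (0.0000−10.0000)/(202.0312−119.4491) = -0.1211. V = [p*·0.0000 + (1−p*)·10.0000]/1.18 = 2.8753. B = V − Δ·S = 20.7324.
(3,3): S=249.4212. Δ = (V_up−V_dn)/(S_up−S_dn) = (0.0000−0.0000)/(341.7071−202.0312) = 0.0000. V = [p*·0.0000 + (1−p*)·0.0000]/1.18 = 0.0000. B = V − Δ·S = 0.0000.
(2,0): S=63.6417. Δ = (V_up−V_dn)/(S_up−S_dn) = (8.4746−8.4746)/(87.1891−51.5498) = 0.0000. V = [p*·8.4746 + (1−p*)·8.4746]/1.18 = 7.1818. B = V − Δ·S = 7.1818.
(2,1): S=107.6409. Δ = (V_up−V_dn)/(S_up−S_dn) = (2.8753−8.4746)/(147.4680−87.1891) = -0.0929. V = [p*·2.8753 + (1−p*)·8.4746]/1.18 = 4.0467. B = V − Δ·S = 14.0454.
(2,2): S=182.0593. Δ = (V_up−V_dn)/(S_up−S_dn) = (0.0000−2.8753)/(249.4212−147.4680) = -0.0282. V = [p*·0.0000 + (1−p*)·2.8753]/1.18 = 0.8267. B = V − Δ·S = 5.9612.
(1,0): S=78.5700. Δ = (V_up−V_dn)/(S_up−S_dn) = (4.0467−7.1818)/(107.6409−63.6417) = -0.0713. V = [p*·4.0467 + (1−p*)·7.1818]/1.18 = 4.3308. B = V − Δ·S = 9.9294.
(1,1): S=132.8900. Δ = (V_up−V_dn)/(S_up−S_dn) = (0.8267−4.0467)/(182.0593−107.6409) = -0.0433. V = [p*·0.8267 + (1−p*)·4.0467]/1.18 = 1.6264. B = V − Δ·S = 7.3763.
(0,0): S=97.0000. Δ = (V_up−V_dn)/(S_up−S_dn) = (1.6264−4.3308)/(132.8900−78.5700) = -0.0498. V = [p*·1.6264 + (1−p*)·4.3308]/1.18 = 2.1559. B = V − Δ·S = 6.9852.
Self-financing check: at every node Δ·S+B equals the discounted successor values.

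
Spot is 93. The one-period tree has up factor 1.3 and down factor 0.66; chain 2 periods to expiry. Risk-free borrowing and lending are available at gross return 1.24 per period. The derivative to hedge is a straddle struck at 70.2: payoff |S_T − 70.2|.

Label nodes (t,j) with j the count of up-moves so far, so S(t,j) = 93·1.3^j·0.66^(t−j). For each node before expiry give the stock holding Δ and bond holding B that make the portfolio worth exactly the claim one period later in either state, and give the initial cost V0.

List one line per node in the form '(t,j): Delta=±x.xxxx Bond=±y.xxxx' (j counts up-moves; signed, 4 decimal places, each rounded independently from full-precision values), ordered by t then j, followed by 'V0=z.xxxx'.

No-arbitrage ⇒ martingale measure with p* = (R−d)/(u−d) = 0.9062.
Terminal values V(2,·): V(2,0)=29.6892, V(2,1)=9.5940, V(2,2)=86.9700
(1,0): S=61.3800. Δ = (V_up−V_dn)/(S_up−S_dn) = (9.5940−29.6892)/(79.7940−40.5108) = -0.5115. V = [p*·9.5940 + (1−p*)·29.6892]/1.24 = 9.2564. B = V − Δ·S = 40.6551.
(1,1): S=120.9000. Δ = (V_up−V_dn)/(S_up−S_dn) = (86.9700−9.5940)/(157.1700−79.7940) = 1.0000. V = [p*·86.9700 + (1−p*)·9.5940]/1.24 = 64.2871. B = V − Δ·S = -56.6129.
(0,0): S=93.0000. Δ = (V_up−V_dn)/(S_up−S_dn) = (64.2871−9.2564)/(120.9000−61.3800) = 0.9246. V = [p*·64.2871 + (1−p*)·9.2564]/1.24 = 47.6838. B = V − Δ·S = -38.3016.
Check: Δ(0,0)·S0 + B(0,0) = 47.6838 = V0.

(0,0): Delta=0.9246 Bond=-38.3016
(1,0): Delta=-0.5115 Bond=40.6551
(1,1): Delta=1.0000 Bond=-56.6129
V0=47.6838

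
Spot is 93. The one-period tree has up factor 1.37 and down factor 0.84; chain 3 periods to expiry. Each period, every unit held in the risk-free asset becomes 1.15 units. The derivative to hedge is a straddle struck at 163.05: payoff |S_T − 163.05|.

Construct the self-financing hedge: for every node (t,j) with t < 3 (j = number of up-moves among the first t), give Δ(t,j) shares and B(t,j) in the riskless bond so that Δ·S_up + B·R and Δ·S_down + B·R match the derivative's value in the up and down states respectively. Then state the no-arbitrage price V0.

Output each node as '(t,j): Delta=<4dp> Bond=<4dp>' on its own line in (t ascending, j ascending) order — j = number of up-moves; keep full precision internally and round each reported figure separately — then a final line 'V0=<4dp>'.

(0,0): Delta=-0.2014 Bond=52.9561
(1,0): Delta=-1.0000 Bond=123.2892
(1,1): Delta=0.1462 Bond=16.6229
(2,0): Delta=-1.0000 Bond=141.7826
(2,1): Delta=-1.0000 Bond=141.7826
(2,2): Delta=0.6449 Bond=-67.9371
V0=34.2296

No-arbitrage ⇒ martingale measure with p* = (R−d)/(u−d) = 0.5849.
At expiry t=3: V(3,0)=107.9285, V(3,1)=73.1495, V(3,2)=16.4266, V(3,3)=76.0858
  t=2,j=0: stock 65.6208 → up 89.9005 (V=73.1495), down 55.1215 (V=107.9285). Price 76.1618; hedge Δ=-1.0000, bond B=141.7826.
  t=2,j=1: stock 107.0244 → up 146.6234 (V=16.4266), down 89.9005 (V=73.1495). Price 34.7582; hedge Δ=-1.0000, bond B=141.7826.
  t=2,j=2: stock 174.5517 → up 239.1358 (V=76.0858), down 146.6234 (V=16.4266). Price 44.6275; hedge Δ=0.6449, bond B=-67.9371.
  t=1,j=0: stock 78.1200 → up 107.0244 (V=34.7582), down 65.6208 (V=76.1618). Price 45.1692; hedge Δ=-1.0000, bond B=123.2892.
  t=1,j=1: stock 127.4100 → up 174.5517 (V=44.6275), down 107.0244 (V=34.7582). Price 35.2442; hedge Δ=0.1462, bond B=16.6229.
  t=0,j=0: stock 93.0000 → up 127.4100 (V=35.2442), down 78.1200 (V=45.1692). Price 34.2296; hedge Δ=-0.2014, bond B=52.9561.
Root portfolio cost Δ·93+B reproduces V0=34.2296.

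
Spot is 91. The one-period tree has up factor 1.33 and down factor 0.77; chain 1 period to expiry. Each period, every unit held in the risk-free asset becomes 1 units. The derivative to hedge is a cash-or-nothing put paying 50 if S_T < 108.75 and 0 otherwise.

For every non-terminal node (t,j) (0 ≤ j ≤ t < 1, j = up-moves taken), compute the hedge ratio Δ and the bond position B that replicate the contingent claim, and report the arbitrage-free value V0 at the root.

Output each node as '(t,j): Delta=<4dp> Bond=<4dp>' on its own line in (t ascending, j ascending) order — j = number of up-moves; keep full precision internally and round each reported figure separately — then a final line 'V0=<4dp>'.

(0,0): Delta=-0.9812 Bond=118.7500
V0=29.4643

Under the risk-neutral measure, an up-move has probability p* = (R−d)/(u−d) = 0.4107 and values discount at R = 1.
Terminal values V(1,·): V(1,0)=50.0000, V(1,1)=0.0000
  t=0,j=0: stock 91.0000 → up 121.0300 (V=0.0000), down 70.0700 (V=50.0000). Price 29.4643; hedge Δ=-0.9812, bond B=118.7500.
Each (Δ,B) replicates both successor values, so the strategy is self-financing and V0 is arbitrage-free.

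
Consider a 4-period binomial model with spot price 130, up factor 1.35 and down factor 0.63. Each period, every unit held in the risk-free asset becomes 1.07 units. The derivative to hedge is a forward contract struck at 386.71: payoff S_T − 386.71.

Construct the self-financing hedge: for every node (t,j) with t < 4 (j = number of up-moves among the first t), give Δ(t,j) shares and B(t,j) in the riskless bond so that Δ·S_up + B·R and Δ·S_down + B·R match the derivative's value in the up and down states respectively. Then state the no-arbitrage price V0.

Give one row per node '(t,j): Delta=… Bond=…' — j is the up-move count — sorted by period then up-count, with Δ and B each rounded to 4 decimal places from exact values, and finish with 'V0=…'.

(0,0): Delta=1.0000 Bond=-295.0192
(1,0): Delta=1.0000 Bond=-315.6706
(1,1): Delta=1.0000 Bond=-315.6706
(2,0): Delta=1.0000 Bond=-337.7675
(2,1): Delta=1.0000 Bond=-337.7675
(2,2): Delta=1.0000 Bond=-337.7675
(3,0): Delta=1.0000 Bond=-361.4112
(3,1): Delta=1.0000 Bond=-361.4112
(3,2): Delta=1.0000 Bond=-361.4112
(3,3): Delta=1.0000 Bond=-361.4112
V0=-165.0192

Under the risk-neutral measure, an up-move has probability p* = (R−d)/(u−d) = 0.6111 and values discount at R = 1.07.
Terminal payoffs: V(4,0)=-366.2312, V(4,1)=-342.8268, V(4,2)=-292.6745, V(4,3)=-185.2053, V(4,4)=45.0858
Node (3,0) S=32.5061: V=(p*·-342.8268+(1−p*)·-366.2312)/1.07=-328.9051; Δ=(-342.8268−-366.2312)/(43.8832−20.4788)=1.0000; B=V−Δ·S=-361.4112
Node (3,1) S=69.6560: V=(p*·-292.6745+(1−p*)·-342.8268)/1.07=-291.7553; Δ=(-292.6745−-342.8268)/(94.0355−43.8832)=1.0000; B=V−Δ·S=-361.4112
Node (3,2) S=149.2628: V=(p*·-185.2053+(1−p*)·-292.6745)/1.07=-212.1485; Δ=(-185.2053−-292.6745)/(201.5047−94.0355)=1.0000; B=V−Δ·S=-361.4112
Node (3,3) S=319.8488: V=(p*·45.0858+(1−p*)·-185.2053)/1.07=-41.5625; Δ=(45.0858−-185.2053)/(431.7958−201.5047)=1.0000; B=V−Δ·S=-361.4112
Node (2,0) S=51.5970: V=(p*·-291.7553+(1−p*)·-328.9051)/1.07=-286.1705; Δ=(-291.7553−-328.9051)/(69.6560−32.5061)=1.0000; B=V−Δ·S=-337.7675
Node (2,1) S=110.5650: V=(p*·-212.1485+(1−p*)·-291.7553)/1.07=-227.2025; Δ=(-212.1485−-291.7553)/(149.2628−69.6560)=1.0000; B=V−Δ·S=-337.7675
Node (2,2) S=236.9250: V=(p*·-41.5625+(1−p*)·-212.1485)/1.07=-100.8425; Δ=(-41.5625−-212.1485)/(319.8488−149.2628)=1.0000; B=V−Δ·S=-337.7675
Node (1,0) S=81.9000: V=(p*·-227.2025+(1−p*)·-286.1705)/1.07=-233.7706; Δ=(-227.2025−-286.1705)/(110.5650−51.5970)=1.0000; B=V−Δ·S=-315.6706
Node (1,1) S=175.5000: V=(p*·-100.8425+(1−p*)·-227.2025)/1.07=-140.1706; Δ=(-100.8425−-227.2025)/(236.9250−110.5650)=1.0000; B=V−Δ·S=-315.6706
Node (0,0) S=130.0000: V=(p*·-140.1706+(1−p*)·-233.7706)/1.07=-165.0192; Δ=(-140.1706−-233.7706)/(175.5000−81.9000)=1.0000; B=V−Δ·S=-295.0192
Self-financing check: at every node Δ·S+B equals the discounted successor values.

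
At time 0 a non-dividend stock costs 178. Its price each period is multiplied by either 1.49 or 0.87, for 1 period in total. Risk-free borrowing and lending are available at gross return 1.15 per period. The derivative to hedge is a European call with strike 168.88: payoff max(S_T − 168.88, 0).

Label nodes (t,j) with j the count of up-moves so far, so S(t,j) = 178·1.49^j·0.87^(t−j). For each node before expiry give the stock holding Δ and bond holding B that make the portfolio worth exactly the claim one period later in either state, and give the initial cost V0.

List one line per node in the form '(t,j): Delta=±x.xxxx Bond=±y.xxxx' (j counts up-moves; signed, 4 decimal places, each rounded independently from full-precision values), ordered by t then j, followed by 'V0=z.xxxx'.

Since d<R<u, set p* = (R−d)/(u−d) = 0.4516; price each node as the discounted p*-expectation of its children.
Terminal values V(1,·): V(1,0)=0.0000, V(1,1)=96.3400
  t=0,j=0: stock 178.0000 → up 265.2200 (V=96.3400), down 154.8600 (V=0.0000). Price 37.8334; hedge Δ=0.8730, bond B=-117.5537.
Each (Δ,B) replicates both successor values, so the strategy is self-financing and V0 is arbitrage-free.

(0,0): Delta=0.8730 Bond=-117.5537
V0=37.8334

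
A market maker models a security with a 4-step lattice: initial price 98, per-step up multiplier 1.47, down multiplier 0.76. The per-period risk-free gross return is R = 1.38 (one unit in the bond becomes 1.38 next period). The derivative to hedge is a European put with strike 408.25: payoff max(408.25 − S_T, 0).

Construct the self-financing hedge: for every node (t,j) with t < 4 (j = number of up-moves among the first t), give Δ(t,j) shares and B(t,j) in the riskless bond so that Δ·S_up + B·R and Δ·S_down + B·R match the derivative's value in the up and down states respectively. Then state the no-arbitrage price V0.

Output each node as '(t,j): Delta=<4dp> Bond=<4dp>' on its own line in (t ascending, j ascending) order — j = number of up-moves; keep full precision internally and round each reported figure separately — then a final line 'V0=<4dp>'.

(0,0): Delta=-0.8203 Bond=102.8658
(1,0): Delta=-1.0000 Bond=155.3420
(1,1): Delta=-0.8068 Bond=140.0114
(2,0): Delta=-1.0000 Bond=214.3720
(2,1): Delta=-1.0000 Bond=214.3720
(2,2): Delta=-0.7923 Bond=190.1447
(3,0): Delta=-1.0000 Bond=295.8333
(3,1): Delta=-1.0000 Bond=295.8333
(3,2): Delta=-1.0000 Bond=295.8333
(3,3): Delta=-0.7767 Bond=257.5464
V0=22.4806

Since d<R<u, set p* = (R−d)/(u−d) = 0.8732; price each node as the discounted p*-expectation of its children.
Terminal values V(4,·): V(4,0)=375.5551, V(4,1)=345.0111, V(4,2)=285.9327, V(4,3)=171.6626, V(4,4)=0.0000
(3,0): S=43.0196. Δ = (V_up−V_dn)/(S_up−S_dn) = (345.0111−375.5551)/(63.2389−32.6949) = -1.0000. V = [p*·345.0111 + (1−p*)·375.5551]/1.38 = 252.8137. B = V − Δ·S = 295.8333.
(3,1): S=83.2091. Δ = (V_up−V_dn)/(S_up−S_dn) = (285.9327−345.0111)/(122.3173−63.2389) = -1.0000. V = [p*·285.9327 + (1−p*)·345.0111]/1.38 = 212.6243. B = V − Δ·S = 295.8333.
(3,2): S=160.9438. Δ = (V_up−V_dn)/(S_up−S_dn) = (171.6626−285.9327)/(236.5874−122.3173) = -1.0000. V = [p*·171.6626 + (1−p*)·285.9327]/1.38 = 134.8895. B = V − Δ·S = 295.8333.
(3,3): S=311.2993. Δ = (V_up−V_dn)/(S_up−S_dn) = (0.0000−171.6626)/(457.6099−236.5874) = -0.7767. V = [p*·0.0000 + (1−p*)·171.6626]/1.38 = 15.7681. B = V − Δ·S = 257.5464.
(2,0): S=56.6048. Δ = (V_up−V_dn)/(S_up−S_dn) = (212.6243−252.8137)/(83.2091−43.0196) = -1.0000. V = [p*·212.6243 + (1−p*)·252.8137]/1.38 = 157.7672. B = V − Δ·S = 214.3720.
(2,1): S=109.4856. Δ = (V_up−V_dn)/(S_up−S_dn) = (134.8895−212.6243)/(160.9438−83.2091) = -1.0000. V = [p*·134.8895 + (1−p*)·212.6243]/1.38 = 104.8864. B = V − Δ·S = 214.3720.
(2,2): S=211.7682. Δ = (V_up−V_dn)/(S_up−S_dn) = (15.7681−134.8895)/(311.2993−160.9438) = -0.7923. V = [p*·15.7681 + (1−p*)·134.8895]/1.38 = 22.3681. B = V − Δ·S = 190.1447.
(1,0): S=74.4800. Δ = (V_up−V_dn)/(S_up−S_dn) = (104.8864−157.7672)/(109.4856−56.6048) = -1.0000. V = [p*·104.8864 + (1−p*)·157.7672]/1.38 = 80.8620. B = V − Δ·S = 155.3420.
(1,1): S=144.0600. Δ = (V_up−V_dn)/(S_up−S_dn) = (22.3681−104.8864)/(211.7682−109.4856) = -0.8068. V = [p*·22.3681 + (1−p*)·104.8864]/1.38 = 23.7886. B = V − Δ·S = 140.0114.
(0,0): S=98.0000. Δ = (V_up−V_dn)/(S_up−S_dn) = (23.7886−80.8620)/(144.0600−74.4800) = -0.8203. V = [p*·23.7886 + (1−p*)·80.8620]/1.38 = 22.4806. B = V − Δ·S = 102.8658.
The time-0 hedge costs 22.4806, which is the no-arbitrage price.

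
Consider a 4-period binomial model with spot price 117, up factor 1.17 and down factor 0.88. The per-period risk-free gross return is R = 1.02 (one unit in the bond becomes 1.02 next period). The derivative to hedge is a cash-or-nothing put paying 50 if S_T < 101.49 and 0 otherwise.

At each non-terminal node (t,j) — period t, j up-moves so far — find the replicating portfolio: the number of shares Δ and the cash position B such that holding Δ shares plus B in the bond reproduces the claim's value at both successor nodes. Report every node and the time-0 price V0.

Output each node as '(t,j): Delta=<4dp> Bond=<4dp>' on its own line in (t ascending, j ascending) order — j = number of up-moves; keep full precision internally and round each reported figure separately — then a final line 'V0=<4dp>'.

(0,0): Delta=-0.5381 Bond=78.6018
(1,0): Delta=-0.8038 Bond=107.5369
(1,1): Delta=-0.3239 Bond=50.8562
(2,0): Delta=-0.9006 Bond=118.4603
(2,1): Delta=-0.7258 Bond=100.2884
(2,2): Delta=0.0000 Bond=0.0000
(3,0): Delta=0.0000 Bond=49.0196
(3,1): Delta=-1.6264 Bond=197.7688
(3,2): Delta=0.0000 Bond=0.0000
(3,3): Delta=0.0000 Bond=0.0000
V0=15.6498

Since d<R<u, set p* = (R−d)/(u−d) = 0.4828; price each node as the discounted p*-expectation of its children.
Terminal payoffs: V(4,0)=50.0000, V(4,1)=50.0000, V(4,2)=0.0000, V(4,3)=0.0000, V(4,4)=0.0000
  t=3,j=0: stock 79.7322 → up 93.2867 (V=50.0000), down 70.1644 (V=50.0000). Price 49.0196; hedge Δ=0.0000, bond B=49.0196.
  t=3,j=1: stock 106.0076 → up 124.0289 (V=0.0000), down 93.2867 (V=50.0000). Price 25.3550; hedge Δ=-1.6264, bond B=197.7688.
  t=3,j=2: stock 140.9419 → up 164.9021 (V=0.0000), down 124.0289 (V=0.0000). Price 0.0000; hedge Δ=0.0000, bond B=0.0000.
  t=3,j=3: stock 187.3887 → up 219.2448 (V=0.0000), down 164.9021 (V=0.0000). Price 0.0000; hedge Δ=0.0000, bond B=0.0000.
  t=2,j=0: stock 90.6048 → up 106.0076 (V=25.3550), down 79.7322 (V=49.0196). Price 36.8581; hedge Δ=-0.9006, bond B=118.4603.
  t=2,j=1: stock 120.4632 → up 140.9419 (V=0.0000), down 106.0076 (V=25.3550). Price 12.8575; hedge Δ=-0.7258, bond B=100.2884.
  t=2,j=2: stock 160.1613 → up 187.3887 (V=0.0000), down 140.9419 (V=0.0000). Price 0.0000; hedge Δ=0.0000, bond B=0.0000.
  t=1,j=0: stock 102.9600 → up 120.4632 (V=12.8575), down 90.6048 (V=36.8581). Price 24.7761; hedge Δ=-0.8038, bond B=107.5369.
  t=1,j=1: stock 136.8900 → up 160.1613 (V=0.0000), down 120.4632 (V=12.8575). Price 6.5200; hedge Δ=-0.3239, bond B=50.8562.
  t=0,j=0: stock 117.0000 → up 136.8900 (V=6.5200), down 102.9600 (V=24.7761). Price 15.6498; hedge Δ=-0.5381, bond B=78.6018.
Each (Δ,B) replicates both successor values, so the strategy is self-financing and V0 is arbitrage-free.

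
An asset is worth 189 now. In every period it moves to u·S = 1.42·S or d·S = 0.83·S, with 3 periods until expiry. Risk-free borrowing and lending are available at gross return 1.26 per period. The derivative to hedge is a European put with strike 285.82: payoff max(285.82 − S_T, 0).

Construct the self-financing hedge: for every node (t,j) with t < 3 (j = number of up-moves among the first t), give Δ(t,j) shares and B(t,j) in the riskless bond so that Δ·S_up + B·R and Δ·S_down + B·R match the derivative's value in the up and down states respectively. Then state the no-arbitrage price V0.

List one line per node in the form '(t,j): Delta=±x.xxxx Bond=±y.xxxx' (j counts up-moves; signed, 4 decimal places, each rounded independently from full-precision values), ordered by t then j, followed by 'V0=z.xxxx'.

No-arbitrage ⇒ martingale measure with p* = (R−d)/(u−d) = 0.7288.
Payoff layer (t=3): V(3,0)=177.7523, V(3,1)=100.9330, V(3,2)=0.0000, V(3,3)=0.0000
(2,0): S=130.2021. Δ = (V_up−V_dn)/(S_up−S_dn) = (100.9330−177.7523)/(184.8870−108.0677) = -1.0000. V = [p*·100.9330 + (1−p*)·177.7523]/1.26 = 96.6392. B = V − Δ·S = 226.8413.
(2,1): S=222.7554. Δ = (V_up−V_dn)/(S_up−S_dn) = (0.0000−100.9330)/(316.3127−184.8870) = -0.7680. V = [p*·0.0000 + (1−p*)·100.9330]/1.26 = 21.7235. B = V − Δ·S = 192.7965.
(2,2): S=381.0996. Δ = (V_up−V_dn)/(S_up−S_dn) = (0.0000−0.0000)/(541.1614−316.3127) = 0.0000. V = [p*·0.0000 + (1−p*)·0.0000]/1.26 = 0.0000. B = V − Δ·S = 0.0000.
(1,0): S=156.8700. Δ = (V_up−V_dn)/(S_up−S_dn) = (21.7235−96.6392)/(222.7554−130.2021) = -0.8094. V = [p*·21.7235 + (1−p*)·96.6392]/1.26 = 33.3648. B = V − Δ·S = 160.3404.
(1,1): S=268.3800. Δ = (V_up−V_dn)/(S_up−S_dn) = (0.0000−21.7235)/(381.0996−222.7554) = -0.1372. V = [p*·0.0000 + (1−p*)·21.7235]/1.26 = 4.6755. B = V − Δ·S = 41.4951.
(0,0): S=189.0000. Δ = (V_up−V_dn)/(S_up−S_dn) = (4.6755−33.3648)/(268.3800−156.8700) = -0.2573. V = [p*·4.6755 + (1−p*)·33.3648]/1.26 = 9.8854. B = V − Δ·S = 58.5114.
The time-0 hedge costs 9.8854, which is the no-arbitrage price.

(0,0): Delta=-0.2573 Bond=58.5114
(1,0): Delta=-0.8094 Bond=160.3404
(1,1): Delta=-0.1372 Bond=41.4951
(2,0): Delta=-1.0000 Bond=226.8413
(2,1): Delta=-0.7680 Bond=192.7965
(2,2): Delta=0.0000 Bond=0.0000
V0=9.8854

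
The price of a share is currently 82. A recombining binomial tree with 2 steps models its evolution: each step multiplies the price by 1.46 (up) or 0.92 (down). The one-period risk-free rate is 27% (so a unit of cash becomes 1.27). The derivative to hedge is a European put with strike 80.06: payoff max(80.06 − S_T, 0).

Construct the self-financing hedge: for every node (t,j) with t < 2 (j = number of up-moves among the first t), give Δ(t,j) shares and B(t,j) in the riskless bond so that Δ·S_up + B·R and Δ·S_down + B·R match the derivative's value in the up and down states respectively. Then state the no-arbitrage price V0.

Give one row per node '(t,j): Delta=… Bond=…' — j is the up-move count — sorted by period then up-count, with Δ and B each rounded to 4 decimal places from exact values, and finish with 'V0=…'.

No-arbitrage ⇒ martingale measure with p* = (R−d)/(u−d) = 0.6481.
At expiry t=2: V(2,0)=10.6552, V(2,1)=0.0000, V(2,2)=0.0000
(1,0): S=75.4400. Δ = (V_up−V_dn)/(S_up−S_dn) = (0.0000−10.6552)/(110.1424−69.4048) = -0.2616. V = [p*·0.0000 + (1−p*)·10.6552]/1.27 = 2.9520. B = V − Δ·S = 22.6839.
(1,1): S=119.7200. Δ = (V_up−V_dn)/(S_up−S_dn) = (0.0000−0.0000)/(174.7912−110.1424) = 0.0000. V = [p*·0.0000 + (1−p*)·0.0000]/1.27 = 0.0000. B = V − Δ·S = 0.0000.
(0,0): S=82.0000. Δ = (V_up−V_dn)/(S_up−S_dn) = (0.0000−2.9520)/(119.7200−75.4400) = -0.0667. V = [p*·0.0000 + (1−p*)·2.9520]/1.27 = 0.8179. B = V − Δ·S = 6.2845.
Check: Δ(0,0)·S0 + B(0,0) = 0.8179 = V0.

(0,0): Delta=-0.0667 Bond=6.2845
(1,0): Delta=-0.2616 Bond=22.6839
(1,1): Delta=0.0000 Bond=0.0000
V0=0.8179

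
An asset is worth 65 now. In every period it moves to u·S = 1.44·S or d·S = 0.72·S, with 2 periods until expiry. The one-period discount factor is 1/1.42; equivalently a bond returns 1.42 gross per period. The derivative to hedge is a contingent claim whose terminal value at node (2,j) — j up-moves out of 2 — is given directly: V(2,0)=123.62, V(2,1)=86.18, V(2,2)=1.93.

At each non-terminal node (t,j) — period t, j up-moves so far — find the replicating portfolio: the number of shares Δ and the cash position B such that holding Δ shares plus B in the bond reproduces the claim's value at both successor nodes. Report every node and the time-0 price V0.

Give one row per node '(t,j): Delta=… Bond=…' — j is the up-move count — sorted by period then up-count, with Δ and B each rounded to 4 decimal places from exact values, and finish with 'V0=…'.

(0,0): Delta=-1.2482 Bond=84.3928
(1,0): Delta=-1.1111 Bond=113.4225
(1,1): Delta=-1.2501 Bond=120.0211
V0=3.2605

No-arbitrage ⇒ martingale measure with p* = (R−d)/(u−d) = 0.9722.
Payoff layer (t=2): V(2,0)=123.6200, V(2,1)=86.1800, V(2,2)=1.9300
(1,0): S=46.8000. Δ = (V_up−V_dn)/(S_up−S_dn) = (86.1800−123.6200)/(67.3920−33.6960) = -1.1111. V = [p*·86.1800 + (1−p*)·123.6200]/1.42 = 61.4225. B = V − Δ·S = 113.4225.
(1,1): S=93.6000. Δ = (V_up−V_dn)/(S_up−S_dn) = (1.9300−86.1800)/(134.7840−67.3920) = -1.2501. V = [p*·1.9300 + (1−p*)·86.1800]/1.42 = 3.0072. B = V − Δ·S = 120.0211.
(0,0): S=65.0000. Δ = (V_up−V_dn)/(S_up−S_dn) = (3.0072−61.4225)/(93.6000−46.8000) = -1.2482. V = [p*·3.0072 + (1−p*)·61.4225]/1.42 = 3.2605. B = V − Δ·S = 84.3928.
Each (Δ,B) replicates both successor values, so the strategy is self-financing and V0 is arbitrage-free.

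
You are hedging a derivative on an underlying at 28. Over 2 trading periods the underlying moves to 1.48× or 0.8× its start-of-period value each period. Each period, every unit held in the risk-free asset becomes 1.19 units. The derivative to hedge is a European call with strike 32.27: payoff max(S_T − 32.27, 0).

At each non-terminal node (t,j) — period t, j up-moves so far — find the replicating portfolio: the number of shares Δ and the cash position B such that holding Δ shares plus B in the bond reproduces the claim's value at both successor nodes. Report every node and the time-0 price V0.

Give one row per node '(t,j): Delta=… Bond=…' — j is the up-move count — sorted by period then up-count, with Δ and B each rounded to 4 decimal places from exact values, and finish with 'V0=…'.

Since d<R<u, set p* = (R−d)/(u−d) = 0.5735; price each node as the discounted p*-expectation of its children.
Terminal payoffs: V(2,0)=0.0000, V(2,1)=0.8820, V(2,2)=29.0612
(1,0): S=22.4000. Δ = (V_up−V_dn)/(S_up−S_dn) = (0.8820−0.0000)/(33.1520−17.9200) = 0.0579. V = [p*·0.8820 + (1−p*)·0.0000]/1.19 = 0.4251. B = V − Δ·S = -0.8720.
(1,1): S=41.4400. Δ = (V_up−V_dn)/(S_up−S_dn) = (29.0612−0.8820)/(61.3312−33.1520) = 1.0000. V = [p*·29.0612 + (1−p*)·0.8820]/1.19 = 14.3224. B = V − Δ·S = -27.1176.
(0,0): S=28.0000. Δ = (V_up−V_dn)/(S_up−S_dn) = (14.3224−0.4251)/(41.4400−22.4000) = 0.7299. V = [p*·14.3224 + (1−p*)·0.4251]/1.19 = 7.0551. B = V − Δ·S = -13.3820.
Check: Δ(0,0)·S0 + B(0,0) = 7.0551 = V0.

(0,0): Delta=0.7299 Bond=-13.3820
(1,0): Delta=0.0579 Bond=-0.8720
(1,1): Delta=1.0000 Bond=-27.1176
V0=7.0551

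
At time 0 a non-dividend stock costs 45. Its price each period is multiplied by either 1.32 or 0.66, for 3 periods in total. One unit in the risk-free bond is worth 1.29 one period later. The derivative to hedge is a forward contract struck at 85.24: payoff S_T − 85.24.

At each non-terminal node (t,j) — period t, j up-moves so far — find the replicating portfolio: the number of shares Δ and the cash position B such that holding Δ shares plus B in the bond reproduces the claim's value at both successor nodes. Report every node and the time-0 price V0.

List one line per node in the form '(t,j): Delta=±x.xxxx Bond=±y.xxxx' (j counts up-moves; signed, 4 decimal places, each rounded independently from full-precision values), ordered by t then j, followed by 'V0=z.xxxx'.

No-arbitrage ⇒ martingale measure with p* = (R−d)/(u−d) = 0.9545.
Terminal payoffs: V(3,0)=-72.3027, V(3,1)=-59.3654, V(3,2)=-33.4907, V(3,3)=18.2586
(2,0): S=19.6020. Δ = (V_up−V_dn)/(S_up−S_dn) = (-59.3654−-72.3027)/(25.8746−12.9373) = 1.0000. V = [p*·-59.3654 + (1−p*)·-72.3027]/1.29 = -46.4755. B = V − Δ·S = -66.0775.
(2,1): S=39.2040. Δ = (V_up−V_dn)/(S_up−S_dn) = (-33.4907−-59.3654)/(51.7493−25.8746) = 1.0000. V = [p*·-33.4907 + (1−p*)·-59.3654]/1.29 = -26.8735. B = V − Δ·S = -66.0775.
(2,2): S=78.4080. Δ = (V_up−V_dn)/(S_up−S_dn) = (18.2586−-33.4907)/(103.4986−51.7493) = 1.0000. V = [p*·18.2586 + (1−p*)·-33.4907]/1.29 = 12.3305. B = V − Δ·S = -66.0775.
(1,0): S=29.7000. Δ = (V_up−V_dn)/(S_up−S_dn) = (-26.8735−-46.4755)/(39.2040−19.6020) = 1.0000. V = [p*·-26.8735 + (1−p*)·-46.4755]/1.29 = -21.5229. B = V − Δ·S = -51.2229.
(1,1): S=59.4000. Δ = (V_up−V_dn)/(S_up−S_dn) = (12.3305−-26.8735)/(78.4080−39.2040) = 1.0000. V = [p*·12.3305 + (1−p*)·-26.8735]/1.29 = 8.1771. B = V − Δ·S = -51.2229.
(0,0): S=45.0000. Δ = (V_up−V_dn)/(S_up−S_dn) = (8.1771−-21.5229)/(59.4000−29.7000) = 1.0000. V = [p*·8.1771 + (1−p*)·-21.5229]/1.29 = 5.2923. B = V − Δ·S = -39.7077.
Each (Δ,B) replicates both successor values, so the strategy is self-financing and V0 is arbitrage-free.

(0,0): Delta=1.0000 Bond=-39.7077
(1,0): Delta=1.0000 Bond=-51.2229
(1,1): Delta=1.0000 Bond=-51.2229
(2,0): Delta=1.0000 Bond=-66.0775
(2,1): Delta=1.0000 Bond=-66.0775
(2,2): Delta=1.0000 Bond=-66.0775
V0=5.2923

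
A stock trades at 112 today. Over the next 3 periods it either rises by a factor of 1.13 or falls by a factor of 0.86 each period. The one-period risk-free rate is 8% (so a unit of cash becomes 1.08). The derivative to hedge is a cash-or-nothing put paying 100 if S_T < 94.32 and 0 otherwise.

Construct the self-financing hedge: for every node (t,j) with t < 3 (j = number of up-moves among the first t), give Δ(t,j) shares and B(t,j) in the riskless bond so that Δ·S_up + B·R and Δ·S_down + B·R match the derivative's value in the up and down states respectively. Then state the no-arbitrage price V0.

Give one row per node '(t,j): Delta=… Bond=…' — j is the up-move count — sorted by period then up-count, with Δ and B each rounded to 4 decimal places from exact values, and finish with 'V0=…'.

Under the risk-neutral measure, an up-move has probability p* = (R−d)/(u−d) = 0.8148 and values discount at R = 1.08.
At expiry t=3: V(3,0)=100.0000, V(3,1)=100.0000, V(3,2)=0.0000, V(3,3)=0.0000
Node (2,0) S=82.8352: V=(p*·100.0000+(1−p*)·100.0000)/1.08=92.5926; Δ=(100.0000−100.0000)/(93.6038−71.2383)=0.0000; B=V−Δ·S=92.5926
Node (2,1) S=108.8416: V=(p*·0.0000+(1−p*)·100.0000)/1.08=17.1468; Δ=(0.0000−100.0000)/(122.9910−93.6038)=-3.4028; B=V−Δ·S=387.5171
Node (2,2) S=143.0128: V=(p*·0.0000+(1−p*)·0.0000)/1.08=0.0000; Δ=(0.0000−0.0000)/(161.6045−122.9910)=0.0000; B=V−Δ·S=0.0000
Node (1,0) S=96.3200: V=(p*·17.1468+(1−p*)·92.5926)/1.08=28.8132; Δ=(17.1468−92.5926)/(108.8416−82.8352)=-2.9010; B=V−Δ·S=308.2421
Node (1,1) S=126.5600: V=(p*·0.0000+(1−p*)·17.1468)/1.08=2.9401; Δ=(0.0000−17.1468)/(143.0128−108.8416)=-0.5018; B=V−Δ·S=66.4467
Node (0,0) S=112.0000: V=(p*·2.9401+(1−p*)·28.8132)/1.08=7.1587; Δ=(2.9401−28.8132)/(126.5600−96.3200)=-0.8556; B=V−Δ·S=102.9848
Self-financing check: at every node Δ·S+B equals the discounted successor values.

(0,0): Delta=-0.8556 Bond=102.9848
(1,0): Delta=-2.9010 Bond=308.2421
(1,1): Delta=-0.5018 Bond=66.4467
(2,0): Delta=0.0000 Bond=92.5926
(2,1): Delta=-3.4028 Bond=387.5171
(2,2): Delta=0.0000 Bond=0.0000
V0=7.1587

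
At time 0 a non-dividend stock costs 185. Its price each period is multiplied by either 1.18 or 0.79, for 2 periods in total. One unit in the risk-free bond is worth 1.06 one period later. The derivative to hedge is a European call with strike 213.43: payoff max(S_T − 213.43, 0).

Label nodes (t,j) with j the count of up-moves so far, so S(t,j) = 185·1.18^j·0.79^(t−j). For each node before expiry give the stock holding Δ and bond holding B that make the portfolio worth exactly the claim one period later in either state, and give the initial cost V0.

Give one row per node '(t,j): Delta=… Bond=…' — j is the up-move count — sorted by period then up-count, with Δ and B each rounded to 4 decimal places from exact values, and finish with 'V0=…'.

The replicating-portfolio and risk-neutral prices coincide; use p* = (1.06−0.79)/(1.18−0.79) = 0.6923 for the latter.
Terminal values V(2,·): V(2,0)=0.0000, V(2,1)=0.0000, V(2,2)=44.1640
  t=1,j=0: stock 146.1500 → up 172.4570 (V=0.0000), down 115.4585 (V=0.0000). Price 0.0000; hedge Δ=0.0000, bond B=0.0000.
  t=1,j=1: stock 218.3000 → up 257.5940 (V=44.1640), down 172.4570 (V=0.0000). Price 28.8444; hedge Δ=0.5187, bond B=-84.3966.
  t=0,j=0: stock 185.0000 → up 218.3000 (V=28.8444), down 146.1500 (V=0.0000). Price 18.8389; hedge Δ=0.3998, bond B=-55.1212.
Each (Δ,B) replicates both successor values, so the strategy is self-financing and V0 is arbitrage-free.

(0,0): Delta=0.3998 Bond=-55.1212
(1,0): Delta=0.0000 Bond=0.0000
(1,1): Delta=0.5187 Bond=-84.3966
V0=18.8389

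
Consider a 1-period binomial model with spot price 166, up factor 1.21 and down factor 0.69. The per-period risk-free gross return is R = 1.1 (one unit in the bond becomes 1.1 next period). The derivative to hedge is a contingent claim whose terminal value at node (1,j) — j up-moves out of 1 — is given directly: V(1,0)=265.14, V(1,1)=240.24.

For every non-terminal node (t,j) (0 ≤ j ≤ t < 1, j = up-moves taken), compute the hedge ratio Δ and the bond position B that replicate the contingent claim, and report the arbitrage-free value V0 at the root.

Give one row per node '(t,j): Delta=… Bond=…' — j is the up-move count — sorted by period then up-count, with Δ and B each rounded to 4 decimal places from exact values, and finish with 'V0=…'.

Since d<R<u, set p* = (R−d)/(u−d) = 0.7885; price each node as the discounted p*-expectation of its children.
Terminal values V(1,·): V(1,0)=265.1400, V(1,1)=240.2400
(0,0): S=166.0000. Δ = (V_up−V_dn)/(S_up−S_dn) = (240.2400−265.1400)/(200.8600−114.5400) = -0.2885. V = [p*·240.2400 + (1−p*)·265.1400]/1.1 = 223.1885. B = V − Δ·S = 271.0731.
Check: Δ(0,0)·S0 + B(0,0) = 223.1885 = V0.

(0,0): Delta=-0.2885 Bond=271.0731
V0=223.1885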